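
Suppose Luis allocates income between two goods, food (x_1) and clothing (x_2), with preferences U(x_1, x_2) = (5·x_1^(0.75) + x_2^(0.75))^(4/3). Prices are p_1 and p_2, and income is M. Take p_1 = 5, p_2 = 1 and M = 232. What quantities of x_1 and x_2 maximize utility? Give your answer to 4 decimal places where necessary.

x_1* = 38.6667, x_2* = 38.6667

From the CES first-order condition, 5·(x_2/x_1)^(0.25) = p_1/p_2.
Solve for the ratio: x_2/x_1 = [(1/5)·p_1/p_2]^(4).
With the ratio pinned down, the budget gives x_1* = M/(p_1 + p_2·(x_2/x_1)) and x_2* = (x_2/x_1)·x_1*.
Numerically x_2/x_1 = 1, so x_1* = 232/(5 + 1·1) = 38.6667 and x_2* = 1·38.6667 = 38.6667.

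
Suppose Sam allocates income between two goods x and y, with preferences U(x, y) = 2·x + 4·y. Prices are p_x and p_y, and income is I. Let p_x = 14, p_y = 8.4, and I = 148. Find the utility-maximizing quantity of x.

x* = 0

Perfect substitutes: compare marginal utility per dollar. 2/p_x vs 4/p_y → 0.1429 vs 0.4762.
y gives more utility per dollar, so spend all income on y: y* = I/p_y, x* = 0.
Numerically: x* = 0, y* = 17.619.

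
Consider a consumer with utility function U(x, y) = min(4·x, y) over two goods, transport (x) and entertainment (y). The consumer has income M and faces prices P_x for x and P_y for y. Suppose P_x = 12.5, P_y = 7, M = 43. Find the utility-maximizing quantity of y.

Leontief preferences: the optimum is at the kink where x/1 = y/4, i.e. y = 4·x.
Budget: P_x·x + P_y·4·x = M, so (P_x + 4·P_y)·x = M.
Demand: x*(P_x,P_y,M) = M/(P_x + 4·P_y), y* = 4·M/(P_x + 4·P_y).
Here 12.5 + 4·7 = 40.5, giving y* = 4.2469.

y* = 4.2469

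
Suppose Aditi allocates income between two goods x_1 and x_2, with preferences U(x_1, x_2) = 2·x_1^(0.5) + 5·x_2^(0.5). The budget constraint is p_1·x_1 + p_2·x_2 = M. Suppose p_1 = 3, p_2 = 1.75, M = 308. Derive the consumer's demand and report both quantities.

MU_x_1 ∝ 2·x_1^(-0.5), MU_x_2 ∝ 5·x_2^(-0.5), so MRS = (2/5)·(x_2/x_1)^(0.5) = p_1/p_2.
Hence x_2/x_1 = ((5/2)·p_1/p_2)^(1/(0.5)), i.e. raised to the 2 power.
Substitute x_2 = (x_2/x_1)·x_1 into the budget: x_1* = M/(p_1 + p_2·(x_2/x_1)).
Numerically x_2/x_1 = 18.367347, so x_1* = 308/(3 + 1.75·18.367347) = 8.7642 and x_2* = 18.367347·8.7642 = 160.9756.

x_1* = 8.7642, x_2* = 160.9756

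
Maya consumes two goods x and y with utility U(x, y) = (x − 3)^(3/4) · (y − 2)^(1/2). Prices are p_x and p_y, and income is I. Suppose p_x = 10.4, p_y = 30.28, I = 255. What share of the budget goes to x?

share on x = 0.5064

After buying the subsistence bundle (3, 2), a share 0.6 of the remaining income goes to x: x* = 3 + 0.6·(I − 3p_x − 2p_y)/p_x.
Discretionary income = 255 − 3·10.4 − 2·30.28 = 163.24; x* = 3 + 0.6·163.24/10.4 = 12.4177; y* = 2 + 0.4·163.24/30.28 = 4.1564.
Expenditure on x: 10.4·12.4177 = 129.144; share = 0.5064.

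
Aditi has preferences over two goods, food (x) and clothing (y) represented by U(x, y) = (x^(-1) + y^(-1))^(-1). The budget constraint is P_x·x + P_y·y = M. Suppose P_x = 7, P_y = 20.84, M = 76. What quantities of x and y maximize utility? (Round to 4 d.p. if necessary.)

From the CES first-order condition, (y/x)^(2) = P_x/P_y.
Solve for the ratio: y/x = [P_x/P_y]^(0.5).
With the ratio pinned down, the budget gives x* = M/(P_x + P_y·(y/x)) and y* = (y/x)·x*.
Numerically y/x = 0.579562, so x* = 76/(7 + 20.84·0.579562) = 3.9836 and y* = 0.579562·3.9836 = 2.3088.

x* = 3.9836, y* = 2.3088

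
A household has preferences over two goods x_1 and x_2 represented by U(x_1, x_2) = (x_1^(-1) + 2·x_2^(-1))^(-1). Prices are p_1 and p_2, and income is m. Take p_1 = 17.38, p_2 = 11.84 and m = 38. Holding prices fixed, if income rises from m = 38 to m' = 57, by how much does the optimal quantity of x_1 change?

MRS = MU_x_1/MU_x_2 = (1/2)·(x_2/x_1)^(2). Set equal to p_1/p_2.
Solve for the ratio: x_2/x_1 = [2·p_1/p_2]^(0.5).
Substitute x_2 = (x_2/x_1)·x_1 into the budget: x_1* = m/(p_1 + p_2·(x_2/x_1)).
Numerically x_2/x_1 = 1.713421, so x_1* = 38/(17.38 + 11.84·1.713421) = 1.0088.
At m' = 57: x_1* = 1.5133. Change: 1.5133 − 1.0088 = 0.5044.

Δx_1* = 0.5044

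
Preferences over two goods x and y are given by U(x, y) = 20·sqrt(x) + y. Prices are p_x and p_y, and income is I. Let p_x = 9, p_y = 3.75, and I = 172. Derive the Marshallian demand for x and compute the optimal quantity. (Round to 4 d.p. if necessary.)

Set MRS = p_x/p_y: 10·x^(−1/2) = p_x/p_y.
Solve: √x = 10·p_y/p_x, so x*(p_x,p_y) = (10·p_y/p_x)², and y* = (I − p_x·x*)/p_y.
Plugging in: x* = (10·3.75/9)² = 17.3611.

x* = 17.3611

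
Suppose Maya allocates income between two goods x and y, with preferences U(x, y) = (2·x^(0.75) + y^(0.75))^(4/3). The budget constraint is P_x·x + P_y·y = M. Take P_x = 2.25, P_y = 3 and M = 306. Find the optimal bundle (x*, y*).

x* = 132.5062, y* = 2.6204

MRS = MU_x/MU_y = 2·(y/x)^(0.25). Set equal to P_x/P_y.
Solve for the ratio: y/x = [(1/2)·P_x/P_y]^(4).
Substitute y = (y/x)·x into the budget: x* = M/(P_x + P_y·(y/x)).
Numerically y/x = 0.019775, so x* = 306/(2.25 + 3·0.019775) = 132.5062 and y* = 0.019775·132.5062 = 2.6204.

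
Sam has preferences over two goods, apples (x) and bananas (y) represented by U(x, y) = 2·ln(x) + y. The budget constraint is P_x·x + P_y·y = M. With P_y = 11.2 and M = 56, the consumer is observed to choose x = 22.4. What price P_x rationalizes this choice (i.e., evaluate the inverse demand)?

P_x = 1

Set MRS = P_x/P_y: (2/x)/1 = P_x/P_y.
So x*(P_x,P_y) = 2·P_y/P_x, independent of income; and y* = (M − 2·P_y)/P_y.
Set x* = 22.4 in the demand function and solve for P_x: P_x = 1.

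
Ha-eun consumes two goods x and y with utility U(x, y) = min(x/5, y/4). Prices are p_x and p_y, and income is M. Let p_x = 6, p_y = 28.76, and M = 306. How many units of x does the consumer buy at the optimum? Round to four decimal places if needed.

x* = 10.5488

Demand: x*(p_x,p_y,M) = 5·M/(5·p_x + 4·p_y), y* = 4·M/(5·p_x + 4·p_y).
Here 5·6 + 4·28.76 = 145.04, giving x* = 10.5488.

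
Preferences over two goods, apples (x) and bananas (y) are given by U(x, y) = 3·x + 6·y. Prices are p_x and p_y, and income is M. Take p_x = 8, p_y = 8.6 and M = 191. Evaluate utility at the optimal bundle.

Linear utility — the consumer picks whichever good has higher MU/price: 3/8 = 0.375 vs 6/8.6 = 0.6977.
y gives more utility per dollar, so spend all income on y: y* = M/p_y, x* = 0.
Numerically: x* = 0, y* = 22.2093.
Utility at the optimum: U(0, 22.2093) = 133.2558.

V = 133.2558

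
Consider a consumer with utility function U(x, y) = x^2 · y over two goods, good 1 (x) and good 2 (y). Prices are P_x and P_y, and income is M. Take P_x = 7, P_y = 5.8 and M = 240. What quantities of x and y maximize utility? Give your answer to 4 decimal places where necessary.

x* = 22.8571, y* = 13.7931

Tangency: MRS = 2·y/x = P_x/P_y.
Rearranging, P_y·y = (1/2)·P_x·x. Substituting into the budget gives P_x·x·(1 + (1/2)) = M.
Demand: x*(P_x,P_y,M) = 2/3·M/P_x and y* = 1/3·M/P_y.
At P_x=7, P_y=5.8, M=240: x* = 2/3·240/7 = 22.8571, y* = 13.7931.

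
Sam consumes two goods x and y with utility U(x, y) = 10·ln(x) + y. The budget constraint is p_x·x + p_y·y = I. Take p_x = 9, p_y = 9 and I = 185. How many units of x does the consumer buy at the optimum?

x* = 10

MU_x = 10/x, MU_y = 1. Tangency: 10/x = p_x/p_y.
So x*(p_x,p_y) = 10·p_y/p_x, independent of income; and y* = (I − 10·p_y)/p_y.
At the given prices: x* = 10·9/9 = 10.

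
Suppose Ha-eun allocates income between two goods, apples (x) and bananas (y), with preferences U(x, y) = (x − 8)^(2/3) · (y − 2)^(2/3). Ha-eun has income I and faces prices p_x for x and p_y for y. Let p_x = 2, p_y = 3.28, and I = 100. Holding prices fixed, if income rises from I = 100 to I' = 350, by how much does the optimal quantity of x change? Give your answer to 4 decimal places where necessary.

Δx* = 62.5

MRS = (y−2)/(x−8). Tangency with p_x/p_y gives y−2 = (p_x/p_y)·(x−8).
Substituting into the budget: x* = 8 + 0.5·(I − 8·p_x − 2·p_y)/p_x, and y* = 2 + 0.5·(…)/p_y.
Discretionary income = 100 − 8·2 − 2·3.28 = 77.44; x* = 8 + 0.5·77.44/2 = 27.36.
At I' = 350: x* = 89.86. Change: 89.86 − 27.36 = 62.5.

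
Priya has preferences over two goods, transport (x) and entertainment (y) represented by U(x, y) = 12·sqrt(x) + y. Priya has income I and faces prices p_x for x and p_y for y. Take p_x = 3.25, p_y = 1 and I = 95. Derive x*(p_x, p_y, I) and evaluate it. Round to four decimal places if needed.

MU_x = 6/√x, MU_y = 1. Tangency: 6/√x = p_x/p_y.
Solve: √x = 6·p_y/p_x, so x*(p_x,p_y) = (6·p_y/p_x)², and y* = (I − p_x·x*)/p_y.
Plugging in: x* = (6·1/3.25)² = 3.4083.

x* = 3.4083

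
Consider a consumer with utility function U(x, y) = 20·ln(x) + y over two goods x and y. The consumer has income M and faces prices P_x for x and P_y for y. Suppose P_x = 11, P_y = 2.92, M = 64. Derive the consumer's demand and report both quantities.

x* = 5.3091, y* = 1.9178

MU_x = 20/x, MU_y = 1. Tangency: 20/x = P_x/P_y.
So x*(P_x,P_y) = 20·P_y/P_x, independent of income; and y* = (M − 20·P_y)/P_y.
At the given prices: x* = 20·2.92/11 = 5.3091, and y* = 1.9178.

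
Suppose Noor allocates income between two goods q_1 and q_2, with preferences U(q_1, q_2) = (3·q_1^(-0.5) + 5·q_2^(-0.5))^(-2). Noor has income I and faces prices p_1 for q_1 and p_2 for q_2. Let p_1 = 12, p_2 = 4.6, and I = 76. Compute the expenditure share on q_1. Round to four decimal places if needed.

share on q_1 = 0.4948

From the CES first-order condition, (3/5)·(q_2/q_1)^(1.5) = p_1/p_2.
Solve for the ratio: q_2/q_1 = [(5/3)·p_1/p_2]^(2/3).
Substitute q_2 = (q_2/q_1)·q_1 into the budget: q_1* = I/(p_1 + p_2·(q_2/q_1)).
Numerically q_2/q_1 = 2.663881, so q_1* = 76/(12 + 4.6·2.663881) = 3.1335 and q_2* = 2.663881·3.1335 = 8.3473.
Expenditure on q_1: 12·3.1335 = 37.6023; share = 0.4948.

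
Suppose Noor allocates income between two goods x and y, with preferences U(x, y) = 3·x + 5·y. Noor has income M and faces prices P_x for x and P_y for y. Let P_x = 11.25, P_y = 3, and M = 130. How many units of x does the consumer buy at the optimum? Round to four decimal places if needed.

x* = 0

Perfect substitutes: compare marginal utility per dollar. 3/P_x vs 5/P_y → 0.2667 vs 1.6667.
y gives more utility per dollar, so spend all income on y: y* = M/P_y, x* = 0.
Numerically: x* = 0, y* = 43.3333.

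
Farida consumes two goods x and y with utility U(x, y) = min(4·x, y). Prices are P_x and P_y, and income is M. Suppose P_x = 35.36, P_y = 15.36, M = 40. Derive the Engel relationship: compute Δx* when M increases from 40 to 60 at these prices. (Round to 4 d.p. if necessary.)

With perfect complements, no substitution: consume in ratio x:y = 1:4.
Budget: P_x·x + P_y·4·x = M, so (P_x + 4·P_y)·x = M.
Demand: x*(P_x,P_y,M) = M/(P_x + 4·P_y), y* = 4·M/(P_x + 4·P_y).
Here 35.36 + 4·15.36 = 96.8, giving x* = 0.4132.
At M' = 60: x* = 0.6198. Change: 0.6198 − 0.4132 = 0.2066.

Δx* = 0.2066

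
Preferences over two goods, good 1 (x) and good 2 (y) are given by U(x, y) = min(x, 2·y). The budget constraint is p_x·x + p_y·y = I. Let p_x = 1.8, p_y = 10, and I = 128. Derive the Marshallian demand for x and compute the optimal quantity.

x* = 18.8235

Here 2·1.8 + 10 = 13.6, giving x* = 18.8235.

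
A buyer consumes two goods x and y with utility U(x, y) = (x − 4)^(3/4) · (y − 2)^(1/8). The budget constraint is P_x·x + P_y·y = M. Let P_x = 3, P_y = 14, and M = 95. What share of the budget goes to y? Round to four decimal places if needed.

Let x' = x−4, y' = y−2. MRS = 6·y'/x' = P_x/P_y.
After buying the subsistence bundle (4, 2), a share 6/7 of the remaining income goes to x: x* = 4 + 6/7·(M − 4P_x − 2P_y)/P_x.
Discretionary income = 95 − 4·3 − 2·14 = 55; x* = 4 + 6/7·55/3 = 19.7143; y* = 2 + 1/7·55/14 = 2.5612.
Expenditure on y: 14·2.5612 = 35.8571; share = 0.3774.

share on y = 0.3774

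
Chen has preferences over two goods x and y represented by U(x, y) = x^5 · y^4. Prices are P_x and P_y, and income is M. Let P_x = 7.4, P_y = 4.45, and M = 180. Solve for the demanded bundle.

The MRS is (5/4)·y/x. Set MRS = P_x/P_y.
Rearranging, P_y·y = (4/5)·P_x·x. Substituting into the budget gives P_x·x·(1 + (4/5)) = M.
Demand: x*(P_x,P_y,M) = 5/9·M/P_x and y* = 4/9·M/P_y.
At P_x=7.4, P_y=4.45, M=180: x* = 5/9·180/7.4 = 13.5135, y* = 17.9775.

x* = 13.5135, y* = 17.9775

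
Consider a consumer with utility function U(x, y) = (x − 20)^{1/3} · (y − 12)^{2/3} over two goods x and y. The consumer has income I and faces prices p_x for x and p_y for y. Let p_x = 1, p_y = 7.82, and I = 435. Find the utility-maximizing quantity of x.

x* = 127.0533

Discretionary income = 435 − 20·1 − 12·7.82 = 321.16; x* = 20 + 1/3·321.16/1 = 127.0533.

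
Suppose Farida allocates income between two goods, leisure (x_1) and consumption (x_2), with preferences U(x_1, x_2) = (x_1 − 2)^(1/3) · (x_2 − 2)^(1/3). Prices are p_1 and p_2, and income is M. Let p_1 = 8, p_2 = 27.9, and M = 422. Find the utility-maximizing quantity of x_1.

x_1* = 23.8875

This is Cobb-Douglas in (x_1−2, x_2−2): tangency gives 1/3·p_2·(x_2−2) = 1/3·p_1·(x_1−2).
After buying the subsistence bundle (2, 2), a share 0.5 of the remaining income goes to x_1: x_1* = 2 + 0.5·(M − 2p_1 − 2p_2)/p_1.
Discretionary income = 422 − 2·8 − 2·27.9 = 350.2; x_1* = 2 + 0.5·350.2/8 = 23.8875.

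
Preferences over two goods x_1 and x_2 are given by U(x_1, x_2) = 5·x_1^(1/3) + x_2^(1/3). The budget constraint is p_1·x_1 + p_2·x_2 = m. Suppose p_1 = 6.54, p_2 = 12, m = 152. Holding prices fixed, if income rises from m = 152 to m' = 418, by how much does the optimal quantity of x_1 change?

From the CES first-order condition, 5·(x_2/x_1)^(2/3) = p_1/p_2.
Hence x_2/x_1 = ((1/5)·p_1/p_2)^(1/(2/3)), i.e. raised to the 1.5 power.
Substitute x_2 = (x_2/x_1)·x_1 into the budget: x_1* = m/(p_1 + p_2·(x_2/x_1)).
Numerically x_2/x_1 = 0.035987, so x_1* = 152/(6.54 + 12·0.035987) = 21.802.
At m' = 418: x_1* = 59.9555. Change: 59.9555 − 21.802 = 38.1535.

Δx_1* = 38.1535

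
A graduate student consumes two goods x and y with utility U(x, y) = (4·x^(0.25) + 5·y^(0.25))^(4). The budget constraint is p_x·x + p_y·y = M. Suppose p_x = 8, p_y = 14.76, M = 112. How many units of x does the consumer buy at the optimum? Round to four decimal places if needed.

x* = 6.6735

MRS = MU_x/MU_y = (4/5)·(y/x)^(0.75). Set equal to p_x/p_y.
Solve for the ratio: y/x = [(5/4)·p_x/p_y]^(4/3).
With the ratio pinned down, the budget gives x* = M/(p_x + p_y·(y/x)) and y* = (y/x)·x*.
Numerically y/x = 0.595047, so x* = 112/(8 + 14.76·0.595047) = 6.6735.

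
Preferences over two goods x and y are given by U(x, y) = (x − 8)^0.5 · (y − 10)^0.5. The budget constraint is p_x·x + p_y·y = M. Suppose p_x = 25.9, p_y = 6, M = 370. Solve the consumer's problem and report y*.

This is Cobb-Douglas in (x−8, y−10): tangency gives 0.5·p_y·(y−10) = 0.5·p_x·(x−8).
After buying the subsistence bundle (8, 10), a share 0.5 of the remaining income goes to x: x* = 8 + 0.5·(M − 8p_x − 10p_y)/p_x.
Discretionary income = 370 − 8·25.9 − 10·6 = 102.8; y* = 10 + 0.5·102.8/6 = 18.5667.

y* = 18.5667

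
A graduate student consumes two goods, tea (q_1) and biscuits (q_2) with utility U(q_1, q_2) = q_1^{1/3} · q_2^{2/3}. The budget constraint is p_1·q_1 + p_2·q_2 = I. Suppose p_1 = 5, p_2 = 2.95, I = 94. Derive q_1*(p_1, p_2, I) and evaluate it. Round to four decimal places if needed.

Demand: q_1*(p_1,p_2,I) = 1/3·I/p_1 and q_2* = 2/3·I/p_2.
At p_1=5, p_2=2.95, I=94: q_1* = 1/3·94/5 = 6.2667.

q_1* = 6.2667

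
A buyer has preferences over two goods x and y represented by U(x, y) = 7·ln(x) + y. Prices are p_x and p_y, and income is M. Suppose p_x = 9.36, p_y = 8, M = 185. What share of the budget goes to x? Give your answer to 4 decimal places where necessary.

share on x = 0.3027

Set MRS = p_x/p_y: (7/x)/1 = p_x/p_y.
So x*(p_x,p_y) = 7·p_y/p_x, independent of income; and y* = (M − 7·p_y)/p_y.
At the given prices: x* = 7·8/9.36 = 5.9829, and y* = 16.125.
Expenditure on x: 9.36·5.9829 = 56; share = 0.3027.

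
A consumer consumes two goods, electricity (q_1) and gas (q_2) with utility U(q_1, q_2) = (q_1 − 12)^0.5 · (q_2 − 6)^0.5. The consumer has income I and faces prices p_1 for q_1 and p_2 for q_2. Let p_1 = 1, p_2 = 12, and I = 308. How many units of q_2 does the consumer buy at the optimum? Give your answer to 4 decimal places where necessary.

Substituting into the budget: q_1* = 12 + 0.5·(I − 12·p_1 − 6·p_2)/p_1, and q_2* = 6 + 0.5·(…)/p_2.
Discretionary income = 308 − 12·1 − 6·12 = 224; q_2* = 6 + 0.5·224/12 = 15.3333.

q_2* = 15.3333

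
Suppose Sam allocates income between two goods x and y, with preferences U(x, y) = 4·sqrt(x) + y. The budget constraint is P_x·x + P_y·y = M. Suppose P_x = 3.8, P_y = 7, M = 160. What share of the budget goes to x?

share on x = 0.3224

Solve: √x = 2·P_y/P_x, so x*(P_x,P_y) = (2·P_y/P_x)², and y* = (M − P_x·x*)/P_y.
Plugging in: x* = (2·7/3.8)² = 13.5734, y* = 15.4887.
Expenditure on x: 3.8·13.5734 = 51.5789; share = 0.3224.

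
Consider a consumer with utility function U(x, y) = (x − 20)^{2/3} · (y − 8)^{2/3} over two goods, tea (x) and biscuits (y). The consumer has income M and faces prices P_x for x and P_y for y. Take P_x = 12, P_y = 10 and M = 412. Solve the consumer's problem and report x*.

Substituting into the budget: x* = 20 + 0.5·(M − 20·P_x − 8·P_y)/P_x, and y* = 8 + 0.5·(…)/P_y.
Discretionary income = 412 − 20·12 − 8·10 = 92; x* = 20 + 0.5·92/12 = 23.8333.

x* = 23.8333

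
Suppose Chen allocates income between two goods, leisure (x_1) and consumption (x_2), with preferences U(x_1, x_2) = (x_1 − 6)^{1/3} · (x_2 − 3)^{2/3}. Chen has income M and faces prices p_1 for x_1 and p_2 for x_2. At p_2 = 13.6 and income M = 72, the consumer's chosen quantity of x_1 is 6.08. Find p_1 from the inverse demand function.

p_1 = 5

Let x_1' = x_1−6, x_2' = x_2−3. MRS = (1/2)·x_2'/x_1' = p_1/p_2.
After buying the subsistence bundle (6, 3), a share 1/3 of the remaining income goes to x_1: x_1* = 6 + 1/3·(M − 6p_1 − 3p_2)/p_1.
Set x_1* = 6.08 in the demand function and solve for p_1: p_1 = 5.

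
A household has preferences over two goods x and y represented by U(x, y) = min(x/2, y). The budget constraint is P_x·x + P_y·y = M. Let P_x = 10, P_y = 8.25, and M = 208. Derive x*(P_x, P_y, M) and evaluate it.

Leontief preferences: the optimum is at the kink where x/2 = y/1, i.e. y = (1/2)·x.
Budget: P_x·x + P_y·(1/2)·x = M, so (2·P_x + P_y)·x = 2·M.
Demand: x*(P_x,P_y,M) = 2·M/(2·P_x + P_y), y* = M/(2·P_x + P_y).
Here 2·10 + 8.25 = 28.25, giving x* = 14.7257.

x* = 14.7257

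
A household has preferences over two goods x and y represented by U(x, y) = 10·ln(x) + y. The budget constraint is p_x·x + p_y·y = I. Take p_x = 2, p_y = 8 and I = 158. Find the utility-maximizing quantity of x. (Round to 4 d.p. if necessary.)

Set MRS = p_x/p_y: (10/x)/1 = p_x/p_y.
So x*(p_x,p_y) = 10·p_y/p_x, independent of income; and y* = (I − 10·p_y)/p_y.
At the given prices: x* = 10·8/2 = 40.

x* = 40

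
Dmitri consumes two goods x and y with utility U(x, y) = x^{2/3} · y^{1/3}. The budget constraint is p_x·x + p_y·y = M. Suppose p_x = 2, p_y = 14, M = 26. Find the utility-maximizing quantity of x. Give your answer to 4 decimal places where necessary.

x* = 8.6667

The MRS is 2·y/x. Set MRS = p_x/p_y.
So 2/3·p_y·y = 1/3·p_x·x; combined with the budget, a share 2/3 of income goes to x.
Demand: x*(p_x,p_y,M) = 2/3·M/p_x and y* = 1/3·M/p_y.
At p_x=2, p_y=14, M=26: x* = 2/3·26/2 = 8.6667.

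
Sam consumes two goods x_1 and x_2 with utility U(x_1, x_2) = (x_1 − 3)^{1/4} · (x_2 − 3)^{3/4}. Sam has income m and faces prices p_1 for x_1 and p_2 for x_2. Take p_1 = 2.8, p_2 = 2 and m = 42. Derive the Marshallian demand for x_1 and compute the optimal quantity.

x_1* = 5.4643

MRS = (1/3)·(x_2−3)/(x_1−3). Tangency with p_1/p_2 gives x_2−3 = 3·(p_1/p_2)·(x_1−3).
Substituting into the budget: x_1* = 3 + 0.25·(m − 3·p_1 − 3·p_2)/p_1, and x_2* = 3 + 0.75·(…)/p_2.
Discretionary income = 42 − 3·2.8 − 3·2 = 27.6; x_1* = 3 + 0.25·27.6/2.8 = 5.4643.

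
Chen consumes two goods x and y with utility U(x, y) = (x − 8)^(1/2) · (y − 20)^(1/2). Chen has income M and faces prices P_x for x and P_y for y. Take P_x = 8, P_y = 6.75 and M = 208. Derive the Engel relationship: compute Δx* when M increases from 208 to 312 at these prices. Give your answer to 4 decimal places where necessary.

MRS = (y−20)/(x−8). Tangency with P_x/P_y gives y−20 = (P_x/P_y)·(x−8).
After buying the subsistence bundle (8, 20), a share 0.5 of the remaining income goes to x: x* = 8 + 0.5·(M − 8P_x − 20P_y)/P_x.
Discretionary income = 208 − 8·8 − 20·6.75 = 9; x* = 8 + 0.5·9/8 = 8.5625.
At M' = 312: x* = 15.0625. Change: 15.0625 − 8.5625 = 6.5.

Δx* = 6.5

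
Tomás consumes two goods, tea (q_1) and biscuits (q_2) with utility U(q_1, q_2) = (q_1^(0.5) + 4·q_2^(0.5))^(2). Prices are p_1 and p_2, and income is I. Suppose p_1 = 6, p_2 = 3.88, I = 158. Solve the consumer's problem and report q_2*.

With the ratio pinned down, the budget gives q_1* = I/(p_1 + p_2·(q_2/q_1)) and q_2* = (q_2/q_1)·q_1*.
Numerically q_2/q_1 = 38.261239, so q_1* = 158/(6 + 3.88·38.261239) = 1.023 and q_2* = 38.261239·1.023 = 39.1398.

q_2* = 39.1398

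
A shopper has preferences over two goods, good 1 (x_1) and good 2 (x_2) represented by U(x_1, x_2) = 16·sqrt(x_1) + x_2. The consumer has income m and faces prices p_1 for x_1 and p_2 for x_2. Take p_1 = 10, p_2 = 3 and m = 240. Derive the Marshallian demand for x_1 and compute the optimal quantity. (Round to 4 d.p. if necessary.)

x_1* = 5.76

Utility is quasi-linear in x_2; the FOC for x_1 is 8/√x_1 = p_1/p_2.
Solve: √x_1 = 8·p_2/p_1, so x_1*(p_1,p_2) = (8·p_2/p_1)², and x_2* = (m − p_1·x_1*)/p_2.
Plugging in: x_1* = (8·3/10)² = 5.76.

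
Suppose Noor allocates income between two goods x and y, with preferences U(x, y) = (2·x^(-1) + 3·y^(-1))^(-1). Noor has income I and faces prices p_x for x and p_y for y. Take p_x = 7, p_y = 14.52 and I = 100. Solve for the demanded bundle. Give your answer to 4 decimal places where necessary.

MU_x ∝ 2·x^(-2), MU_y ∝ 3·y^(-2), so MRS = (2/3)·(y/x)^(2) = p_x/p_y.
Solve for the ratio: y/x = [(3/2)·p_x/p_y]^(0.5).
With the ratio pinned down, the budget gives x* = I/(p_x + p_y·(y/x)) and y* = (y/x)·x*.
Numerically y/x = 0.850377, so x* = 100/(7 + 14.52·0.850377) = 5.1686 and y* = 0.850377·5.1686 = 4.3953.

x* = 5.1686, y* = 4.3953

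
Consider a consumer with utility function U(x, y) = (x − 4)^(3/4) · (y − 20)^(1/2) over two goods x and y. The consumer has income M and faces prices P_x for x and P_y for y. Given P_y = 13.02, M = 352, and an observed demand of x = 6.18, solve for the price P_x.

P_x = 12

MRS = (3/2)·(y−20)/(x−4). Tangency with P_x/P_y gives y−20 = (2/3)·(P_x/P_y)·(x−4).
After buying the subsistence bundle (4, 20), a share 0.6 of the remaining income goes to x: x* = 4 + 0.6·(M − 4P_x − 20P_y)/P_x.
Set x* = 6.18 in the demand function and solve for P_x: P_x = 12.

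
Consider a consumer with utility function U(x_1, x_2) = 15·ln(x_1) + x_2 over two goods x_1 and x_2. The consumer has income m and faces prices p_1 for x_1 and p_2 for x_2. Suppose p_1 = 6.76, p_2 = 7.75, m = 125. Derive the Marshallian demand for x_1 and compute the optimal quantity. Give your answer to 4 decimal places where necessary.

MU_x_1 = 15/x_1, MU_x_2 = 1. Tangency: 15/x_1 = p_1/p_2.
So x_1*(p_1,p_2) = 15·p_2/p_1, independent of income; and x_2* = (m − 15·p_2)/p_2.
At the given prices: x_1* = 15·7.75/6.76 = 17.1967.

x_1* = 17.1967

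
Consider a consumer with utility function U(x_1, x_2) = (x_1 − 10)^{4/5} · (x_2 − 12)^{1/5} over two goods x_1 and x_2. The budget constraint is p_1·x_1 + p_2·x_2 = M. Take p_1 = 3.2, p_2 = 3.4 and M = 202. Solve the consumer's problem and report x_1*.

Discretionary income = 202 − 10·3.2 − 12·3.4 = 129.2; x_1* = 10 + 0.8·129.2/3.2 = 42.3.

x_1* = 42.3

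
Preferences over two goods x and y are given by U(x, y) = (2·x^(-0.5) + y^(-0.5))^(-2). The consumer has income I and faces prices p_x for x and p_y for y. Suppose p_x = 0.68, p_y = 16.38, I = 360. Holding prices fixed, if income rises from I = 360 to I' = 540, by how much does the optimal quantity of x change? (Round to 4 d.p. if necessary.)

Δx* = 93.8892

MRS = MU_x/MU_y = 2·(y/x)^(1.5). Set equal to p_x/p_y.
Solve for the ratio: y/x = [(1/2)·p_x/p_y]^(2/3).
Substitute y = (y/x)·x into the budget: x* = I/(p_x + p_y·(y/x)).
Numerically y/x = 0.075528, so x* = 360/(0.68 + 16.38·0.075528) = 187.7783.
At I' = 540: x* = 281.6675. Change: 281.6675 − 187.7783 = 93.8892.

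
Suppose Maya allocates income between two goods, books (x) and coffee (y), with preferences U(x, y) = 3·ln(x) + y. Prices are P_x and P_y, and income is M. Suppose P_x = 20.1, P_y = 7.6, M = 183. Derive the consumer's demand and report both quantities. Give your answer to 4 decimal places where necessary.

MU_x = 3/x, MU_y = 1. Tangency: 3/x = P_x/P_y.
So x*(P_x,P_y) = 3·P_y/P_x, independent of income; and y* = (M − 3·P_y)/P_y.
At the given prices: x* = 3·7.6/20.1 = 1.1343, and y* = 21.0789.

x* = 1.1343, y* = 21.0789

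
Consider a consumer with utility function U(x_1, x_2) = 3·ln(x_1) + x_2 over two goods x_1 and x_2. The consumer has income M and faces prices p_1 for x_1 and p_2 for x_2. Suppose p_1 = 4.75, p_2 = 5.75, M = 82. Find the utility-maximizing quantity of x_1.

Set MRS = p_1/p_2: (3/x_1)/1 = p_1/p_2.
So x_1*(p_1,p_2) = 3·p_2/p_1, independent of income; and x_2* = (M − 3·p_2)/p_2.
At the given prices: x_1* = 3·5.75/4.75 = 3.6316.

x_1* = 3.6316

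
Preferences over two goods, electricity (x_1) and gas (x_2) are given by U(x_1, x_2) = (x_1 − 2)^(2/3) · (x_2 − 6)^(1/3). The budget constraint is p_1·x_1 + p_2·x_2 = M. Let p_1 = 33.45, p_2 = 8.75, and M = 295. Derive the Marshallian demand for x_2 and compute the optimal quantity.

x_2* = 12.6895

MRS = 2·(x_2−6)/(x_1−2). Tangency with p_1/p_2 gives x_2−6 = (1/2)·(p_1/p_2)·(x_1−2).
Substituting into the budget: x_1* = 2 + 2/3·(M − 2·p_1 − 6·p_2)/p_1, and x_2* = 6 + 1/3·(…)/p_2.
Discretionary income = 295 − 2·33.45 − 6·8.75 = 175.6; x_2* = 6 + 1/3·175.6/8.75 = 12.6895.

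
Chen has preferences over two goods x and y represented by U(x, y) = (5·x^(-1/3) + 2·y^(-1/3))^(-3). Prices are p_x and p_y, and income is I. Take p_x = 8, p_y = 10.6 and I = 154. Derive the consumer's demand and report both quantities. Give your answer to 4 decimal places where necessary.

From the CES first-order condition, (5/2)·(y/x)^(4/3) = p_x/p_y.
Solve for the ratio: y/x = [(2/5)·p_x/p_y]^(0.75).
Substitute y = (y/x)·x into the budget: x* = I/(p_x + p_y·(y/x)).
Numerically y/x = 0.407271, so x* = 154/(8 + 10.6·0.407271) = 12.503 and y* = 0.407271·12.503 = 5.0921.

x* = 12.503, y* = 5.0921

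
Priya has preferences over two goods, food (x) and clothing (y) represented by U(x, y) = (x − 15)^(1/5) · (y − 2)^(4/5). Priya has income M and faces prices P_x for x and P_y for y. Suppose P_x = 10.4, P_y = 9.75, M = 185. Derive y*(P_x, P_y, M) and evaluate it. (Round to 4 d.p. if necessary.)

y* = 2.7795

After buying the subsistence bundle (15, 2), a share 0.2 of the remaining income goes to x: x* = 15 + 0.2·(M − 15P_x − 2P_y)/P_x.
Discretionary income = 185 − 15·10.4 − 2·9.75 = 9.5; y* = 2 + 0.8·9.5/9.75 = 2.7795.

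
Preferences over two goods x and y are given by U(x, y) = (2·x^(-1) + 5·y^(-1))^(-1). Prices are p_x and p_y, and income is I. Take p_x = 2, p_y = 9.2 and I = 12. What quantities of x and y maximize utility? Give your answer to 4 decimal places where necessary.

From the CES first-order condition, (2/5)·(y/x)^(2) = p_x/p_y.
Solve for the ratio: y/x = [(5/2)·p_x/p_y]^(0.5).
With the ratio pinned down, the budget gives x* = I/(p_x + p_y·(y/x)) and y* = (y/x)·x*.
Numerically y/x = 0.73721, so x* = 12/(2 + 9.2·0.73721) = 1.3664 and y* = 0.73721·1.3664 = 1.0073.

x* = 1.3664, y* = 1.0073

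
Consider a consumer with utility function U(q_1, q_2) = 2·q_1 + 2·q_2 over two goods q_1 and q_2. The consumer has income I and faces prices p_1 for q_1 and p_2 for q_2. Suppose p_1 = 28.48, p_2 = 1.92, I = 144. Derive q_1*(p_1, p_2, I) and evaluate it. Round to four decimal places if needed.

q_1* = 0

Perfect substitutes: compare marginal utility per dollar. 2/p_1 vs 2/p_2 → 0.0702 vs 1.0417.
q_2 gives more utility per dollar, so spend all income on q_2: q_2* = I/p_2, q_1* = 0.
Numerically: q_1* = 0, q_2* = 75.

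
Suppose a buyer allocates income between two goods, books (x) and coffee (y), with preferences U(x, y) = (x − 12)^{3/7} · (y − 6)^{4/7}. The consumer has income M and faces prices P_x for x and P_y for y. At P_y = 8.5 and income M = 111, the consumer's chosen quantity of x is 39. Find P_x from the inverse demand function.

P_x = 0.8

This is Cobb-Douglas in (x−12, y−6): tangency gives 3/7·P_y·(y−6) = 4/7·P_x·(x−12).
After buying the subsistence bundle (12, 6), a share 3/7 of the remaining income goes to x: x* = 12 + 3/7·(M − 12P_x − 6P_y)/P_x.
Set x* = 39 in the demand function and solve for P_x: P_x = 0.8.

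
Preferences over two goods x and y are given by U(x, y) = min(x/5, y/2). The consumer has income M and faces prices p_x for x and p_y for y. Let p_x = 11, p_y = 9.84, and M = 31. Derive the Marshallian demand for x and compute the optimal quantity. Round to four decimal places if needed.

With perfect complements, no substitution: consume in ratio x:y = 5:2.
Budget: p_x·x + p_y·(2/5)·x = M, so (5·p_x + 2·p_y)·x = 5·M.
Demand: x*(p_x,p_y,M) = 5·M/(5·p_x + 2·p_y), y* = 2·M/(5·p_x + 2·p_y).
Here 5·11 + 2·9.84 = 74.68, giving x* = 2.0755.

x* = 2.0755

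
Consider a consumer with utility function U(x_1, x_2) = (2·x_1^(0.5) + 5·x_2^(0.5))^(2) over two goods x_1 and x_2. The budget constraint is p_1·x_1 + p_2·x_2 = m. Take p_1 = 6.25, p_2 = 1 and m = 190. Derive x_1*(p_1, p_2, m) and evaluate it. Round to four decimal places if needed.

x_1* = 0.7588

Substitute x_2 = (x_2/x_1)·x_1 into the budget: x_1* = m/(p_1 + p_2·(x_2/x_1)).
Numerically x_2/x_1 = 244.140625, so x_1* = 190/(6.25 + 1·244.140625) = 0.7588.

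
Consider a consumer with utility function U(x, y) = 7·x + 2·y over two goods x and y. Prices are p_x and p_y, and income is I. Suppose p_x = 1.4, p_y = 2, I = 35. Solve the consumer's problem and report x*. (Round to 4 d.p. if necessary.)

x* = 25

Perfect substitutes: compare marginal utility per dollar. 7/p_x vs 2/p_y → 5 vs 1.
x gives more utility per dollar, so spend all income on x: x* = I/p_x, y* = 0.
Numerically: x* = 25, y* = 0.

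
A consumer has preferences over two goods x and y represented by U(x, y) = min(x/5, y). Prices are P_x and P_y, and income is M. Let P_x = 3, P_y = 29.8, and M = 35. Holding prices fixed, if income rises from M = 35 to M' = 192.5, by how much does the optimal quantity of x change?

Δx* = 17.5781

Leontief preferences: the optimum is at the kink where x/5 = y/1, i.e. y = (1/5)·x.
Budget: P_x·x + P_y·(1/5)·x = M, so (5·P_x + P_y)·x = 5·M.
Demand: x*(P_x,P_y,M) = 5·M/(5·P_x + P_y), y* = M/(5·P_x + P_y).
Here 5·3 + 29.8 = 44.8, giving x* = 3.9062.
At M' = 192.5: x* = 21.4844. Change: 21.4844 − 3.9062 = 17.5781.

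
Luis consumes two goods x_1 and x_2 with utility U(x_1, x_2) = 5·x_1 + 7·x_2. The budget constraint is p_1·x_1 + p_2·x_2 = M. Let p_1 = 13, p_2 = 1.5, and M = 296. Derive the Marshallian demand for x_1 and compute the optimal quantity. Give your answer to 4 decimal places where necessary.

Linear utility — the consumer picks whichever good has higher MU/price: 5/13 = 0.3846 vs 7/1.5 = 4.6667.
x_2 gives more utility per dollar, so spend all income on x_2: x_2* = M/p_2, x_1* = 0.
Numerically: x_1* = 0, x_2* = 197.3333.

x_1* = 0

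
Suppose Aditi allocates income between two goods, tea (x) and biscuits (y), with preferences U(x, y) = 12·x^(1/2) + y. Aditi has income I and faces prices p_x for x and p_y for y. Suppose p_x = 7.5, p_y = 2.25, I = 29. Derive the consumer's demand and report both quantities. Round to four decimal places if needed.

Set MRS = p_x/p_y: 6·x^(−1/2) = p_x/p_y.
Thus x* = (6·p_y/p_x)² — independent of I — with the rest of income spent on y.
Plugging in: x* = (6·2.25/7.5)² = 3.24, y* = 2.0889.

x* = 3.24, y* = 2.0889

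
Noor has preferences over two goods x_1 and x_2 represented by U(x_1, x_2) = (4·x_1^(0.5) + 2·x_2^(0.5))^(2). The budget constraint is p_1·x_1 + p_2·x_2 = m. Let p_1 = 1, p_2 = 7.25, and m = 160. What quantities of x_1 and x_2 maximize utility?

Substitute x_2 = (x_2/x_1)·x_1 into the budget: x_1* = m/(p_1 + p_2·(x_2/x_1)).
Numerically x_2/x_1 = 0.004756, so x_1* = 160/(1 + 7.25·0.004756) = 154.6667 and x_2* = 0.004756·154.6667 = 0.7356.

x_1* = 154.6667, x_2* = 0.7356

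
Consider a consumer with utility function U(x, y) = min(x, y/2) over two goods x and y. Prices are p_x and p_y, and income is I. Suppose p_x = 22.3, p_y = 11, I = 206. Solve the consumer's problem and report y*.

Leontief preferences: the optimum is at the kink where x/1 = y/2, i.e. y = 2·x.
Budget: p_x·x + p_y·2·x = I, so (p_x + 2·p_y)·x = I.
Demand: x*(p_x,p_y,I) = I/(p_x + 2·p_y), y* = 2·I/(p_x + 2·p_y).
Here 22.3 + 2·11 = 44.3, giving y* = 9.3002.

y* = 9.3002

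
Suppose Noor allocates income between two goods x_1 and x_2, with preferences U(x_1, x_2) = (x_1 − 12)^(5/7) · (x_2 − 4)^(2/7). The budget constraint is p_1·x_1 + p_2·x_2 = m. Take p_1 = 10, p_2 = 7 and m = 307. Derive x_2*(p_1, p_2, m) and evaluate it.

x_2* = 10.4898

Let x_1' = x_1−12, x_2' = x_2−4. MRS = (5/2)·x_2'/x_1' = p_1/p_2.
Substituting into the budget: x_1* = 12 + 5/7·(m − 12·p_1 − 4·p_2)/p_1, and x_2* = 4 + 2/7·(…)/p_2.
Discretionary income = 307 − 12·10 − 4·7 = 159; x_2* = 4 + 2/7·159/7 = 10.4898.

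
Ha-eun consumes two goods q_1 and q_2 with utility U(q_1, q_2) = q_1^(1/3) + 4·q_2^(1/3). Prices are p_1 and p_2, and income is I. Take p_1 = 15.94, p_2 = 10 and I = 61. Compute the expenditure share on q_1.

From the CES first-order condition, (1/4)·(q_2/q_1)^(2/3) = p_1/p_2.
Solve for the ratio: q_2/q_1 = [4·p_1/p_2]^(1.5).
With the ratio pinned down, the budget gives q_1* = I/(p_1 + p_2·(q_2/q_1)) and q_2* = (q_2/q_1)·q_1*.
Numerically q_2/q_1 = 16.099873, so q_1* = 61/(15.94 + 10·16.099873) = 0.3448 and q_2* = 16.099873·0.3448 = 5.5505.
Expenditure on q_1: 15.94·0.3448 = 5.4953; share = 0.0901.

share on q_1 = 0.0901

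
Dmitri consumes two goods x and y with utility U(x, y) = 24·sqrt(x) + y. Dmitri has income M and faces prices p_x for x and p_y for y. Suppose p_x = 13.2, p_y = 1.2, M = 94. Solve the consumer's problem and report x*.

x* = 1.1901

MU_x = 12/√x, MU_y = 1. Tangency: 12/√x = p_x/p_y.
Thus x* = (12·p_y/p_x)² — independent of M — with the rest of income spent on y.
Plugging in: x* = (12·1.2/13.2)² = 1.1901.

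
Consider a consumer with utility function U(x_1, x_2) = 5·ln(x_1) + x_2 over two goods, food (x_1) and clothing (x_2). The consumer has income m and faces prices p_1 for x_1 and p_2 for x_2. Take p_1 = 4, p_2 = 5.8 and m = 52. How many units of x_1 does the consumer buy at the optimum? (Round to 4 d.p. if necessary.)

x_1* = 7.25

Set MRS = p_1/p_2: (5/x_1)/1 = p_1/p_2.
So x_1*(p_1,p_2) = 5·p_2/p_1, independent of income; and x_2* = (m − 5·p_2)/p_2.
At the given prices: x_1* = 5·5.8/4 = 7.25.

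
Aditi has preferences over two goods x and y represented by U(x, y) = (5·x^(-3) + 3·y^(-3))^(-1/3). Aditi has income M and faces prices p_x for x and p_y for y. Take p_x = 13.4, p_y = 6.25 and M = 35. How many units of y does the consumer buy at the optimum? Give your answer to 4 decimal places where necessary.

Substitute y = (y/x)·x into the budget: x* = M/(p_x + p_y·(y/x)).
Numerically y/x = 1.064986, so x* = 35/(13.4 + 6.25·1.064986) = 1.7451 and y* = 1.064986·1.7451 = 1.8585.

y* = 1.8585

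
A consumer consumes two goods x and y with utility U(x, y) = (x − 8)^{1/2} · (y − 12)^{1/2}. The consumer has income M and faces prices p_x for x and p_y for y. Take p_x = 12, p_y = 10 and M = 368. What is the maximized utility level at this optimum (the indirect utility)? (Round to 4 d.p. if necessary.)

MRS = (y−12)/(x−8). Tangency with p_x/p_y gives y−12 = (p_x/p_y)·(x−8).
After buying the subsistence bundle (8, 12), a share 0.5 of the remaining income goes to x: x* = 8 + 0.5·(M − 8p_x − 12p_y)/p_x.
Discretionary income = 368 − 8·12 − 12·10 = 152; x* = 8 + 0.5·152/12 = 14.3333; y* = 12 + 0.5·152/10 = 19.6.
Utility at the optimum: U(14.3333, 19.6) = 6.9378.

V = 6.9378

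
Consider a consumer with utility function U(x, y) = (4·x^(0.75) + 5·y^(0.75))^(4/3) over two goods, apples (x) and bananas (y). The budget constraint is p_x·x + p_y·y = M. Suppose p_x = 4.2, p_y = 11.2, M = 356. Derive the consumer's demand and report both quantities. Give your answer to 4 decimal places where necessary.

x* = 75.0939, y* = 3.6255

MU_x ∝ 4·x^(-0.25), MU_y ∝ 5·y^(-0.25), so MRS = (4/5)·(y/x)^(0.25) = p_x/p_y.
Hence y/x = ((5/4)·p_x/p_y)^(1/(0.25)), i.e. raised to the 4 power.
Substitute y = (y/x)·x into the budget: x* = M/(p_x + p_y·(y/x)).
Numerically y/x = 0.04828, so x* = 356/(4.2 + 11.2·0.04828) = 75.0939 and y* = 0.04828·75.0939 = 3.6255.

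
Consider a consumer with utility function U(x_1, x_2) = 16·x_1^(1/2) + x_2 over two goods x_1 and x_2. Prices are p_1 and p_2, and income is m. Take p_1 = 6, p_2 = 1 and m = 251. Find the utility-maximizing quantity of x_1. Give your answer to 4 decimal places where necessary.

x_1* = 1.7778

Utility is quasi-linear in x_2; the FOC for x_1 is 8/√x_1 = p_1/p_2.
Solve: √x_1 = 8·p_2/p_1, so x_1*(p_1,p_2) = (8·p_2/p_1)², and x_2* = (m − p_1·x_1*)/p_2.
Plugging in: x_1* = (8·1/6)² = 1.7778.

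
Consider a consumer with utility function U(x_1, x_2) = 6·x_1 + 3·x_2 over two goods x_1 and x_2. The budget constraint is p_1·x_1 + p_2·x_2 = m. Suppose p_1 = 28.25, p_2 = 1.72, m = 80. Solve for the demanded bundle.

Perfect substitutes: compare marginal utility per dollar. 6/p_1 vs 3/p_2 → 0.2124 vs 1.7442.
x_2 gives more utility per dollar, so spend all income on x_2: x_2* = m/p_2, x_1* = 0.
Numerically: x_1* = 0, x_2* = 46.5116.

x_1* = 0, x_2* = 46.5116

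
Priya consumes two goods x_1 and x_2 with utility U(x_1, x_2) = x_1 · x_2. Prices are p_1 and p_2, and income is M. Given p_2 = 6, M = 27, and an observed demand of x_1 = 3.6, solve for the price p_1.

p_1 = 3.75

Tangency: MRS = x_2/x_1 = p_1/p_2.
So p_2·x_2 = p_1·x_1; combined with the budget, a share 0.5 of income goes to x_1.
Demand: x_1*(p_1,p_2,M) = 0.5·M/p_1 and x_2* = 0.5·M/p_2.
Set x_1* = 3.6 in the demand function and solve for p_1: p_1 = 3.75.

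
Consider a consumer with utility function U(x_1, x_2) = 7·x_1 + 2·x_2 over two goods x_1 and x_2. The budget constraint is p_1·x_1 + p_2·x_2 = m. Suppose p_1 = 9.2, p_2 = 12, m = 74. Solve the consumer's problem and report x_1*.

Perfect substitutes: compare marginal utility per dollar. 7/p_1 vs 2/p_2 → 0.7609 vs 0.1667.
x_1 gives more utility per dollar, so spend all income on x_1: x_1* = m/p_1, x_2* = 0.
Numerically: x_1* = 8.0435, x_2* = 0.

x_1* = 8.0435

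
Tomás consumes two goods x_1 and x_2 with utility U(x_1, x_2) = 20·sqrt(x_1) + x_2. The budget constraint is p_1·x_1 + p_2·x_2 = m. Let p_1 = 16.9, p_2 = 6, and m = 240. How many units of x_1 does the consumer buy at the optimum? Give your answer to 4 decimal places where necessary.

x_1* = 12.6046

Set MRS = p_1/p_2: 10·x_1^(−1/2) = p_1/p_2.
Solve: √x_1 = 10·p_2/p_1, so x_1*(p_1,p_2) = (10·p_2/p_1)², and x_2* = (m − p_1·x_1*)/p_2.
Plugging in: x_1* = (10·6/16.9)² = 12.6046.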